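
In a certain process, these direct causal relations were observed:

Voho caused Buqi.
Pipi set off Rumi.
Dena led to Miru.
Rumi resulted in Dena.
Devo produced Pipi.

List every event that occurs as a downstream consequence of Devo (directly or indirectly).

Direct effects: Pipi.
2 steps out: Rumi.
3 steps out: Dena.
4 steps out: Miru.
Not reachable from it: Voho, Buqi.

Dena, Miru, Pipi, Rumi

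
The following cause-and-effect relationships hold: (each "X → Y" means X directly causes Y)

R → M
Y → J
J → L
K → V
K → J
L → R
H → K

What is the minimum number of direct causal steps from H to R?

4

Shortest chain: H → K → J → L → R.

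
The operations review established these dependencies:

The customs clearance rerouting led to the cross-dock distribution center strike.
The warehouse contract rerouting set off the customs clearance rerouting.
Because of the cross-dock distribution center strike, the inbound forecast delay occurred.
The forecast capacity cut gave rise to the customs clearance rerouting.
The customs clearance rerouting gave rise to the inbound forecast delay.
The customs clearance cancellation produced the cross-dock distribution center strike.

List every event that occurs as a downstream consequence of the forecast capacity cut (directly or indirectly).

the cross-dock distribution center strike, the customs clearance rerouting, the inbound forecast delay

Direct effects: the customs clearance rerouting.
2 steps out: the cross-dock distribution center strike, the inbound forecast delay.
Not reachable from it: the customs clearance cancellation, the warehouse contract rerouting.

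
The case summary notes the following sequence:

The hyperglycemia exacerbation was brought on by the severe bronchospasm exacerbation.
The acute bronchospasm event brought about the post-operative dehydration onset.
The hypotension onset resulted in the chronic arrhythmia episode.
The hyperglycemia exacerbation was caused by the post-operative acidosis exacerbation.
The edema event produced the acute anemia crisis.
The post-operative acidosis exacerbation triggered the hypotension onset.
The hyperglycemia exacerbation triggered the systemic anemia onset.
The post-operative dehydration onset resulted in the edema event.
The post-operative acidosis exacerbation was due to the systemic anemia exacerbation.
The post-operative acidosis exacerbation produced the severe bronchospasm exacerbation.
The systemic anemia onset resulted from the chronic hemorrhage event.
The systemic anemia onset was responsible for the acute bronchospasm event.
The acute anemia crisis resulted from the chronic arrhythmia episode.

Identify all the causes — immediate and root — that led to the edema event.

Immediate cause of the edema event: the post-operative dehydration onset.
Further upstream: the systemic anemia exacerbation, the post-operative acidosis exacerbation, the severe bronchospasm exacerbation, the chronic hemorrhage event, the hyperglycemia exacerbation, the systemic anemia onset, the acute bronchospasm event.

the acute bronchospasm event, the chronic hemorrhage event, the hyperglycemia exacerbation, the post-operative acidosis exacerbation, the post-operative dehydration onset, the severe bronchospasm exacerbation, the systemic anemia exacerbation, the systemic anemia onset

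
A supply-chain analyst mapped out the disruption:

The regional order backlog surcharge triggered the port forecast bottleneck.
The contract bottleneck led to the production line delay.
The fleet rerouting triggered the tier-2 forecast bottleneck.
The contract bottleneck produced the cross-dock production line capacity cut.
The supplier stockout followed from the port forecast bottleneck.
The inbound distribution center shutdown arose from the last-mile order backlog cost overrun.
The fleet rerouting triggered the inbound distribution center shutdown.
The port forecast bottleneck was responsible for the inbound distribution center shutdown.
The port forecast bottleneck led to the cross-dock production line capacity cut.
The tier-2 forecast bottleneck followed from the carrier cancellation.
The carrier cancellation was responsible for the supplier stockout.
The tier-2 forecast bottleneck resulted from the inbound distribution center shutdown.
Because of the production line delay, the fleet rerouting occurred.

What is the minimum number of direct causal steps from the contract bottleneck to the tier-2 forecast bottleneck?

Shortest chain: the contract bottleneck → the production line delay → the fleet rerouting → the tier-2 forecast bottleneck.

3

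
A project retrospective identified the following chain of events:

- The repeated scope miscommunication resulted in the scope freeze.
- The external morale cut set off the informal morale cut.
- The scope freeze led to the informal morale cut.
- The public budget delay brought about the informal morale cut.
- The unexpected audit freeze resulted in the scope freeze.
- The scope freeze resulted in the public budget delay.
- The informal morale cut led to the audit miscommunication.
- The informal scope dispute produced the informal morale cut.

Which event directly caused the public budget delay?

the scope freeze

Upstream contributors include the unexpected audit freeze, the repeated scope miscommunication, but only the scope freeze feeds directly into the public budget delay.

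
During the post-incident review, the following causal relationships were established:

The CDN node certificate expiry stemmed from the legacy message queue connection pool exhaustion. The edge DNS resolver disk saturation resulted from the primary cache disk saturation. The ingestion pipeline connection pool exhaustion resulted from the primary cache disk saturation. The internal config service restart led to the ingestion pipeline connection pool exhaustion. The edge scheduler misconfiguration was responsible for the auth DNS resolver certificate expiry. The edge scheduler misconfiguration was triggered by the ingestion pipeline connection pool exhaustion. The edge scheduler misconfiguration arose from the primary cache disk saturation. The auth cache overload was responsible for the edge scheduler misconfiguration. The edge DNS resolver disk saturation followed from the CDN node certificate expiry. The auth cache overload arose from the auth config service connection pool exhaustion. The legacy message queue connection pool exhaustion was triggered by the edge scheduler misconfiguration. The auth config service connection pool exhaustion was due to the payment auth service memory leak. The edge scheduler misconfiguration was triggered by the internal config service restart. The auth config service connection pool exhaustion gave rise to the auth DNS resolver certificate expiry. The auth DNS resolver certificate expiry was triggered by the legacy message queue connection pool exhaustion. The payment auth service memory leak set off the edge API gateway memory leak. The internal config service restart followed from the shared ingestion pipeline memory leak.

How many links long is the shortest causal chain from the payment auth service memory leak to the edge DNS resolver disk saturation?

Shortest chain: the payment auth service memory leak → the auth config service connection pool exhaustion → the auth cache overload → the edge scheduler misconfiguration → the legacy message queue connection pool exhaustion → the CDN node certificate expiry → the edge DNS resolver disk saturation.

6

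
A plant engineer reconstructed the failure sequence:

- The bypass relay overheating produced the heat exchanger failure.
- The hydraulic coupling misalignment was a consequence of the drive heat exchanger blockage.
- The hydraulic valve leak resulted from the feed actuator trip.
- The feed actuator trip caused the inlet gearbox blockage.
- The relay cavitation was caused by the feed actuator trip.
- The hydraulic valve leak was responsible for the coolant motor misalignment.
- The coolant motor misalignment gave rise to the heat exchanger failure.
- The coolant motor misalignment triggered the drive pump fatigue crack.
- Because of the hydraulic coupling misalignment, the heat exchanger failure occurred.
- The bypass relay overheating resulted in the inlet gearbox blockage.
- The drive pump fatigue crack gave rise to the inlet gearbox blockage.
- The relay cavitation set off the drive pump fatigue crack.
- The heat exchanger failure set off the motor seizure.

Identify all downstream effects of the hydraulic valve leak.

the coolant motor misalignment, the drive pump fatigue crack, the heat exchanger failure, the inlet gearbox blockage, the motor seizure

Direct effects: the coolant motor misalignment.
2 steps out: the drive pump fatigue crack, the heat exchanger failure.
3 steps out: the inlet gearbox blockage, the motor seizure.
Not reachable from it: the feed actuator trip, the relay cavitation, the drive heat exchanger blockage, the bypass relay overheating, the hydraulic coupling misalignment.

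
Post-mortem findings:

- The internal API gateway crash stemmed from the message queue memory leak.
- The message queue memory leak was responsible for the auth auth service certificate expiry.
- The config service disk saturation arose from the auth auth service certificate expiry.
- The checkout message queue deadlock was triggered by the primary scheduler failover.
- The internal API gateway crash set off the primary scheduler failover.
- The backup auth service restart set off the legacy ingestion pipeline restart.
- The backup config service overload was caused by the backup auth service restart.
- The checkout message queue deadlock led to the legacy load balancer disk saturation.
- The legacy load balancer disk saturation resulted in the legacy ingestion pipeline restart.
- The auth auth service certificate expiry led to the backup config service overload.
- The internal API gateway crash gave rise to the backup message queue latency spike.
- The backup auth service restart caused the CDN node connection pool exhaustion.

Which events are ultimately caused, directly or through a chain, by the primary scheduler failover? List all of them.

the checkout message queue deadlock, the legacy ingestion pipeline restart, the legacy load balancer disk saturation

Direct effects: the checkout message queue deadlock.
2 steps out: the legacy load balancer disk saturation.
3 steps out: the legacy ingestion pipeline restart.
Not reachable from it: the message queue memory leak, the auth auth service certificate expiry, the internal API gateway crash, the backup message queue latency spike, the backup auth service restart, the CDN node connection pool exhaustion, the backup config service overload, the config service disk saturation.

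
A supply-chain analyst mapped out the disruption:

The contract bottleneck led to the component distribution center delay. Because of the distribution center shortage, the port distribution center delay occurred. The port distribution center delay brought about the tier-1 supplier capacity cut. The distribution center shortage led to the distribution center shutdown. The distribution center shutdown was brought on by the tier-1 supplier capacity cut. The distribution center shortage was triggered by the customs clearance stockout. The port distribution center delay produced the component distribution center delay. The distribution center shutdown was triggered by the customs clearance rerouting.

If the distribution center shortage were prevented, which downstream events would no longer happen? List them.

Downstream of the distribution center shortage: the port distribution center delay, the tier-1 supplier capacity cut, the distribution center shutdown, the component distribution center delay.
Of those, still caused via another path: the distribution center shutdown, the component distribution center delay.
The remainder have no surviving cause.

the port distribution center delay, the tier-1 supplier capacity cut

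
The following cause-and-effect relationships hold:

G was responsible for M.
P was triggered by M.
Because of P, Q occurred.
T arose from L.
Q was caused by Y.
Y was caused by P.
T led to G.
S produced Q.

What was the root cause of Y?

L

Tracing upstream from Y: Y ← P ← M ← G ← T ← L.
L has no stated cause, so it is the root.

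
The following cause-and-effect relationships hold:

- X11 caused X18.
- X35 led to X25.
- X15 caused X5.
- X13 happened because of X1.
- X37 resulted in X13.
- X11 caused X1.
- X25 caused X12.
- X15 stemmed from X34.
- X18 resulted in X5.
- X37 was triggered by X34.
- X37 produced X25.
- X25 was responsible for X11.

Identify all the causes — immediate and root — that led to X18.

Immediate cause of X18: X11.
Further upstream: X34, X37, X25, X35.

X11, X25, X34, X35, X37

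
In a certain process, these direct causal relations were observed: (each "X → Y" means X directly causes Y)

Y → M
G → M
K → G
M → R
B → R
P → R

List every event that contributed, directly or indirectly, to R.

Immediate causes of R: P, B, M.
Further upstream: K, G, Y.

B, G, K, M, P, Y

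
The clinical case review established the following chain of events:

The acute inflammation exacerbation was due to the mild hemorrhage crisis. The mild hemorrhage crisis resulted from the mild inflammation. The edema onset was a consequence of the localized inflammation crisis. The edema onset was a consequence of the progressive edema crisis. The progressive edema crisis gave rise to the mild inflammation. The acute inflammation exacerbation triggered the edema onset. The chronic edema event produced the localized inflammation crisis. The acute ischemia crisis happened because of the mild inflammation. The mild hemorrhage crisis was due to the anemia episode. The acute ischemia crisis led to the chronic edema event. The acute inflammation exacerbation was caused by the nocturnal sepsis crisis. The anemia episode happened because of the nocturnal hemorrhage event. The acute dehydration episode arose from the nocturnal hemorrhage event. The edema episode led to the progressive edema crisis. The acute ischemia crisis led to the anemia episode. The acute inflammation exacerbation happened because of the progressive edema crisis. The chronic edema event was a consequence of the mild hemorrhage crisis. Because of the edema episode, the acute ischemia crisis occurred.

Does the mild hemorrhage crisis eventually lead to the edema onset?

Yes

There is a causal chain: the mild hemorrhage crisis → the acute inflammation exacerbation → the edema onset.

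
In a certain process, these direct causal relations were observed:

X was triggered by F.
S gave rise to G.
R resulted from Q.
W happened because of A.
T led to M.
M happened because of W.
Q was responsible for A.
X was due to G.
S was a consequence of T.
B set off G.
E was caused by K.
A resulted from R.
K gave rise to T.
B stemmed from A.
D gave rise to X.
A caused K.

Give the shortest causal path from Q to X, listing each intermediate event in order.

Q → A
A → B
B → G
G → X
Length: 4 steps.

Q → A → B → G → X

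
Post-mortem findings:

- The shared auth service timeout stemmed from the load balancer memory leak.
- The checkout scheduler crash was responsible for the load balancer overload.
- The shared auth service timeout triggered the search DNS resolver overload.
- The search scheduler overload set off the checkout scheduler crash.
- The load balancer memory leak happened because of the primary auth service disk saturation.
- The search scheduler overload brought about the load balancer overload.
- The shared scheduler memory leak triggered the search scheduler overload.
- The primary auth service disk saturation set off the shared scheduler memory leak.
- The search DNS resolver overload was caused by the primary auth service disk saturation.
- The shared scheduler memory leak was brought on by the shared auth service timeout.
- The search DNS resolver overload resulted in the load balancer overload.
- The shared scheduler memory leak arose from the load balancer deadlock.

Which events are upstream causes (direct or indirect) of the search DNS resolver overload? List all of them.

the load balancer memory leak, the primary auth service disk saturation, the shared auth service timeout

Immediate causes of the search DNS resolver overload: the primary auth service disk saturation, the shared auth service timeout.
Further upstream: the load balancer memory leak.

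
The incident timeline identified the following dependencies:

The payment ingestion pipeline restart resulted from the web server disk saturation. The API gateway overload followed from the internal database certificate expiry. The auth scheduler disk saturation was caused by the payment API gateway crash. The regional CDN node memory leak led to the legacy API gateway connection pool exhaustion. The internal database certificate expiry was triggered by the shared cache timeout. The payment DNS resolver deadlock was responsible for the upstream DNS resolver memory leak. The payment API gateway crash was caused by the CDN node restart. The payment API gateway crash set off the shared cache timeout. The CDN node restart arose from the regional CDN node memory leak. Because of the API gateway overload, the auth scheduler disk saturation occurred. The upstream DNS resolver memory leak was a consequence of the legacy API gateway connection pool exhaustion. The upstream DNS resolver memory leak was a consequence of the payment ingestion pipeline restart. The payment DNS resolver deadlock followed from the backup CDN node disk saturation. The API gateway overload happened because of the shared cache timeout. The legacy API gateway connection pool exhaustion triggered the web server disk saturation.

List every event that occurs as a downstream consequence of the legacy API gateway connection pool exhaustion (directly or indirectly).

the payment ingestion pipeline restart, the upstream DNS resolver memory leak, the web server disk saturation

Direct effects: the web server disk saturation, the upstream DNS resolver memory leak.
2 steps out: the payment ingestion pipeline restart.
Not reachable from it: the regional CDN node memory leak, the CDN node restart, the payment API gateway crash, the shared cache timeout, the internal database certificate expiry, the backup CDN node disk saturation, the API gateway overload, the auth scheduler disk saturation, the payment DNS resolver deadlock.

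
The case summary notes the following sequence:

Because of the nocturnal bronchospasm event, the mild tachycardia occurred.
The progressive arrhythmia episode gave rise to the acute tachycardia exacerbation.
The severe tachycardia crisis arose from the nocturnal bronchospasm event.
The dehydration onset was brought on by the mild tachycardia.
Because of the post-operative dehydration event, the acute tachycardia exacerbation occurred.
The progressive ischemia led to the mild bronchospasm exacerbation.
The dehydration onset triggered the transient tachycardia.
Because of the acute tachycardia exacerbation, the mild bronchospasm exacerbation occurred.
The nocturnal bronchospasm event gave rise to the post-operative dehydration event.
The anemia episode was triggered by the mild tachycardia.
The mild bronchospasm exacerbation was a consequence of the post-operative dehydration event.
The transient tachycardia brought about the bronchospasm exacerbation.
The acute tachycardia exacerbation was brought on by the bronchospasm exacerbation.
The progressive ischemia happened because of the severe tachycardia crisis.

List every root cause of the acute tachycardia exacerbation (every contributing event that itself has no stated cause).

the nocturnal bronchospasm event, the progressive arrhythmia episode

Tracing upstream from the acute tachycardia exacerbation: the acute tachycardia exacerbation ← the post-operative dehydration event ← the nocturnal bronchospasm event.
A separate upstream branch: the acute tachycardia exacerbation ← the progressive arrhythmia episode.
Each of those chain origins has no stated cause.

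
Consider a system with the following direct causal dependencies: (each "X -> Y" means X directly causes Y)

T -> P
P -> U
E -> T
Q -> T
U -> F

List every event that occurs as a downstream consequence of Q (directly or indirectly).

F, P, T, U

Direct effects: T.
2 steps out: P.
3 steps out: U.
4 steps out: F.
Not reachable from it: E.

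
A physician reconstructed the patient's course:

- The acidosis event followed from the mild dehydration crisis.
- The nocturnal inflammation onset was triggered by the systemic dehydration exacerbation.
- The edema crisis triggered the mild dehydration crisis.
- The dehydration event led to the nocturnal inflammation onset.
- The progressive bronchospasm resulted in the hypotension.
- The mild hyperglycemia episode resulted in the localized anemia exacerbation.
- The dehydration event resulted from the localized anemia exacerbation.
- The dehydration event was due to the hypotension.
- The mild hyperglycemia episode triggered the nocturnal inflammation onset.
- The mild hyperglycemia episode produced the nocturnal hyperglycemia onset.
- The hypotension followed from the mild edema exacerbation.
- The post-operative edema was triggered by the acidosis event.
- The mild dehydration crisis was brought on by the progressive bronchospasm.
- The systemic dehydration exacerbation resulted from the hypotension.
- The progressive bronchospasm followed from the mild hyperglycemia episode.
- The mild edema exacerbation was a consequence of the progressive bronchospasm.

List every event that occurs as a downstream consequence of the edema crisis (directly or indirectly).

the acidosis event, the mild dehydration crisis, the post-operative edema

Direct effects: the mild dehydration crisis.
2 steps out: the acidosis event.
3 steps out: the post-operative edema.
Not reachable from it: the mild hyperglycemia episode, the progressive bronchospasm, the nocturnal hyperglycemia onset, the mild edema exacerbation, the hypotension, the systemic dehydration exacerbation, the localized anemia exacerbation, the dehydration event, the nocturnal inflammation onset.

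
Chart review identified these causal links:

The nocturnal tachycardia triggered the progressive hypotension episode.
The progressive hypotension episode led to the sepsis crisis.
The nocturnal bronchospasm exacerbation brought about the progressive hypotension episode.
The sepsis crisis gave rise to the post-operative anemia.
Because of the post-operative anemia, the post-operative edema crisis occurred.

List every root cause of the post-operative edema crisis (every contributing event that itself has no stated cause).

the nocturnal bronchospasm exacerbation, the nocturnal tachycardia

Tracing upstream from the post-operative edema crisis: the post-operative edema crisis ← the post-operative anemia ← the sepsis crisis ← the progressive hypotension episode ← the nocturnal tachycardia.
A separate upstream branch: the post-operative edema crisis ← the post-operative anemia ← the sepsis crisis ← the progressive hypotension episode ← the nocturnal bronchospasm exacerbation.
Each of those chain origins has no stated cause.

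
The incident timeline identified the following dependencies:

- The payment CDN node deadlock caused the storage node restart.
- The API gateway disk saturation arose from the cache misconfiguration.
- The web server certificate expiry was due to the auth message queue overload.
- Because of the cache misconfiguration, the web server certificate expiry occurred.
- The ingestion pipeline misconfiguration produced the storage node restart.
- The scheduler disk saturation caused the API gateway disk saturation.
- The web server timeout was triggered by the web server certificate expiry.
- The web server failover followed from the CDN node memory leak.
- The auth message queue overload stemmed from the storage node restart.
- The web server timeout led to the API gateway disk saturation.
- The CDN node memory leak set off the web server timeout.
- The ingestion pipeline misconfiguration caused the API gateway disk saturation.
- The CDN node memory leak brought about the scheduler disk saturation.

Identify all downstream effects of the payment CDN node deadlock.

Direct effects: the storage node restart.
2 steps out: the auth message queue overload.
3 steps out: the web server certificate expiry.
4 steps out: the web server timeout.
5 steps out: the API gateway disk saturation.
Not reachable from it: the CDN node memory leak, the ingestion pipeline misconfiguration, the web server failover, the cache misconfiguration, the scheduler disk saturation.

the API gateway disk saturation, the auth message queue overload, the storage node restart, the web server certificate expiry, the web server timeout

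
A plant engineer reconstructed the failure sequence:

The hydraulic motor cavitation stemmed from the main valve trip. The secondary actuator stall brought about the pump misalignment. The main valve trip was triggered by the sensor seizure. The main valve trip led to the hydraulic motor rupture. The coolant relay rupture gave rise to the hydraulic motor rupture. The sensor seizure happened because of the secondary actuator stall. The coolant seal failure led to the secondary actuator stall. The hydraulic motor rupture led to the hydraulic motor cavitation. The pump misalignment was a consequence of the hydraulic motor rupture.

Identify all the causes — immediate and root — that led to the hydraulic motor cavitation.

Immediate causes of the hydraulic motor cavitation: the main valve trip, the hydraulic motor rupture.
Further upstream: the coolant seal failure, the secondary actuator stall, the sensor seizure, the coolant relay rupture.

the coolant relay rupture, the coolant seal failure, the hydraulic motor rupture, the main valve trip, the secondary actuator stall, the sensor seizure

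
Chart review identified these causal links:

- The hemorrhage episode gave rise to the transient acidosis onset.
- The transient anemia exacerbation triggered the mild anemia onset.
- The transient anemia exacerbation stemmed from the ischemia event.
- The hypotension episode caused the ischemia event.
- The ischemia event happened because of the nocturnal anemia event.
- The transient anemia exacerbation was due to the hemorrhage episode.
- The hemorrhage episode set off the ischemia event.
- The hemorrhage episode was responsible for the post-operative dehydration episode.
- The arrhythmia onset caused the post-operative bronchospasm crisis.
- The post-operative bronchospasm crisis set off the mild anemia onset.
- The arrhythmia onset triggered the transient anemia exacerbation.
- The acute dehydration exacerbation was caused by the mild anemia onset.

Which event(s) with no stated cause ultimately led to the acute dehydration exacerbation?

Tracing upstream from the acute dehydration exacerbation: the acute dehydration exacerbation ← the mild anemia onset ← the transient anemia exacerbation ← the hemorrhage episode.
A separate upstream branch: the acute dehydration exacerbation ← the mild anemia onset ← the transient anemia exacerbation ← the ischemia event ← the nocturnal anemia event.
A separate upstream branch: the acute dehydration exacerbation ← the mild anemia onset ← the transient anemia exacerbation ← the ischemia event ← the hypotension episode.
A separate upstream branch: the acute dehydration exacerbation ← the mild anemia onset ← the post-operative bronchospasm crisis ← the arrhythmia onset.
Each of those chain origins has no stated cause.

the arrhythmia onset, the hemorrhage episode, the hypotension episode, the nocturnal anemia event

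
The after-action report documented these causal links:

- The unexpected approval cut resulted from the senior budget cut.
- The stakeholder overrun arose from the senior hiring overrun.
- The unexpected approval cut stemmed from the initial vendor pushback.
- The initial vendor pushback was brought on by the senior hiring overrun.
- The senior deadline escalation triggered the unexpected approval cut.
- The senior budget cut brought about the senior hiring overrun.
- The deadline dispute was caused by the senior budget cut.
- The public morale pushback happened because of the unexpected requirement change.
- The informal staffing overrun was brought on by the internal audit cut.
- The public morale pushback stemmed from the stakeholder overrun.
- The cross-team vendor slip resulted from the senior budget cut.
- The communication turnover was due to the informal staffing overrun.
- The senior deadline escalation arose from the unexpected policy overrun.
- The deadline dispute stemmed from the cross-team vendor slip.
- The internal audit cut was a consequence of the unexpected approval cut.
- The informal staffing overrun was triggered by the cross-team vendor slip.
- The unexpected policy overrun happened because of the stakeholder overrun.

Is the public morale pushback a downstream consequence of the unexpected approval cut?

No

The unexpected approval cut leads to the internal audit cut, the informal staffing overrun, the communication turnover; the public morale pushback is not among them.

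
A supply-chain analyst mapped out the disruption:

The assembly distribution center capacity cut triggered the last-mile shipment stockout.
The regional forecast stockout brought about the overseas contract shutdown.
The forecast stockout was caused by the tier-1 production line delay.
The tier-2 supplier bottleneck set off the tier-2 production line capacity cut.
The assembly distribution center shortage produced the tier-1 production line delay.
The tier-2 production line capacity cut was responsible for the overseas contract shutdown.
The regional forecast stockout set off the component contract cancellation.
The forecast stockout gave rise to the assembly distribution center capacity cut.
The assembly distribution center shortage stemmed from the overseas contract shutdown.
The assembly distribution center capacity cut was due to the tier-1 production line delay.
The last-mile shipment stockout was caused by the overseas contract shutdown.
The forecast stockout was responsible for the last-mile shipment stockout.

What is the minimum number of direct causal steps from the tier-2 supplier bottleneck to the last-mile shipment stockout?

3

Shortest chain: the tier-2 supplier bottleneck → the tier-2 production line capacity cut → the overseas contract shutdown → the last-mile shipment stockout.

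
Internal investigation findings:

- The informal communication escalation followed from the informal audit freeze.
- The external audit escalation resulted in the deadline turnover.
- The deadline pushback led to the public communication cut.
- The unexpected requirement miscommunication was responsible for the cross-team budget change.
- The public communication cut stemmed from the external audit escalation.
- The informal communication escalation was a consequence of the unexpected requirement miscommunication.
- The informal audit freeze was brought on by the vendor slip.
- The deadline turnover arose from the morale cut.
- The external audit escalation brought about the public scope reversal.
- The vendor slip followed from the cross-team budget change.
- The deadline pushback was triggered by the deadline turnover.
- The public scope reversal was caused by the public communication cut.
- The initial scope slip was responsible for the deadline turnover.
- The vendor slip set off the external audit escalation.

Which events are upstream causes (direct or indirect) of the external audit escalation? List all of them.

the cross-team budget change, the unexpected requirement miscommunication, the vendor slip

Immediate cause of the external audit escalation: the vendor slip.
Further upstream: the unexpected requirement miscommunication, the cross-team budget change.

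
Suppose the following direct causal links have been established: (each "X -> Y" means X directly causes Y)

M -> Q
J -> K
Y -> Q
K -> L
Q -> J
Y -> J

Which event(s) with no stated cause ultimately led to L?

M, Y

Tracing upstream from L: L ← K ← J ← Y.
A separate upstream branch: L ← K ← J ← Q ← M.
Each of those chain origins has no stated cause.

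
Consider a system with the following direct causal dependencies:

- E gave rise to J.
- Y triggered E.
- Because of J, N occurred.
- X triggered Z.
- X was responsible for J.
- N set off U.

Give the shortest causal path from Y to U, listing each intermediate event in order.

Y → E
E → J
J → N
N → U
Length: 4 steps.

Y → E → J → N → U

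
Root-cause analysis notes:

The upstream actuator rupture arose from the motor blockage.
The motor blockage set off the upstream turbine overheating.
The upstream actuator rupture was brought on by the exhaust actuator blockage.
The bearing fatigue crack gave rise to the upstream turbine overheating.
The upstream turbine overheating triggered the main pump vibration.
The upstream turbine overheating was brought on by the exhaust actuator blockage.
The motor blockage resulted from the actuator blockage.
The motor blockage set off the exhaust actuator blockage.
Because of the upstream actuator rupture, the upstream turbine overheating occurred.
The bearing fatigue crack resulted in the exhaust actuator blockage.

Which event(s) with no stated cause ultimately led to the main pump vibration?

Tracing upstream from the main pump vibration: the main pump vibration ← the upstream turbine overheating ← the bearing fatigue crack.
A separate upstream branch: the main pump vibration ← the upstream turbine overheating ← the motor blockage ← the actuator blockage.
Each of those chain origins has no stated cause.

the actuator blockage, the bearing fatigue crack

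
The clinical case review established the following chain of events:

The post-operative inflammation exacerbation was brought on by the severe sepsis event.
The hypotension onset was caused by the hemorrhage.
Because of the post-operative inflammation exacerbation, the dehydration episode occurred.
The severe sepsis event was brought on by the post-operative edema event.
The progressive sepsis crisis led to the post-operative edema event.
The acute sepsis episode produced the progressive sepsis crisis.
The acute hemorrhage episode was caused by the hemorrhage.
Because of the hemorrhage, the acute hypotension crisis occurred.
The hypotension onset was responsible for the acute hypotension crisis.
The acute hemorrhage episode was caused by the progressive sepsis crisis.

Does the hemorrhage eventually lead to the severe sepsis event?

No

The hemorrhage leads to the hypotension onset, the acute hemorrhage episode, the acute hypotension crisis; the severe sepsis event is not among them.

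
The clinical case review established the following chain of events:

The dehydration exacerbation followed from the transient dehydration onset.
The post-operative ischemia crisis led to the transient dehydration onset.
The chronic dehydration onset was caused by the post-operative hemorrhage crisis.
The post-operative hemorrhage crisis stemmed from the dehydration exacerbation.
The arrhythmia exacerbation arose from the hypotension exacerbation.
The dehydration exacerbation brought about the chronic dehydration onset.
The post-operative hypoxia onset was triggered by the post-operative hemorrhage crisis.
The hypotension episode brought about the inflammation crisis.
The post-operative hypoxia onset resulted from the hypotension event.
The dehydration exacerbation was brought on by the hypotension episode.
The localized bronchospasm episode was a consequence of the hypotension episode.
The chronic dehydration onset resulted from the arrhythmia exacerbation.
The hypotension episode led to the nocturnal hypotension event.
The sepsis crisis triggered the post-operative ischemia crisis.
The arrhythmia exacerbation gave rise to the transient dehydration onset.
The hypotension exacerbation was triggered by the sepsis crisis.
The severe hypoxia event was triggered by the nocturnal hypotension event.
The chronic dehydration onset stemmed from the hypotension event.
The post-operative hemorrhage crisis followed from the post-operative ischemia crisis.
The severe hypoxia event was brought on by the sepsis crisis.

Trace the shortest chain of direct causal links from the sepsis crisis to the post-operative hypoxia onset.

the sepsis crisis → the post-operative ischemia crisis
the post-operative ischemia crisis → the post-operative hemorrhage crisis
the post-operative hemorrhage crisis → the post-operative hypoxia onset
Length: 3 steps.

the sepsis crisis → the post-operative ischemia crisis → the post-operative hemorrhage crisis → the post-operative hypoxia onset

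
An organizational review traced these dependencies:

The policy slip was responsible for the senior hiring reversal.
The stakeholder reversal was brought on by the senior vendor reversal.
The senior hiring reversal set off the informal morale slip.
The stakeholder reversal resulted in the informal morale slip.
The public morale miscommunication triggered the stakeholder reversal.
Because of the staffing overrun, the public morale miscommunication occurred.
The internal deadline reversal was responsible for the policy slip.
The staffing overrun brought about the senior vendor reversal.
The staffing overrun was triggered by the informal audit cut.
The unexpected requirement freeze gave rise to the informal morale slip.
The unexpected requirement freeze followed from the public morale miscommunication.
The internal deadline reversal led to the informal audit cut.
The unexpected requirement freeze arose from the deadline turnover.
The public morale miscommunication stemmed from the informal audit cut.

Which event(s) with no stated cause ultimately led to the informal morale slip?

Tracing upstream from the informal morale slip: the informal morale slip ← the senior hiring reversal ← the policy slip ← the internal deadline reversal.
A separate upstream branch: the informal morale slip ← the unexpected requirement freeze ← the deadline turnover.
Each of those chain origins has no stated cause.

the deadline turnover, the internal deadline reversal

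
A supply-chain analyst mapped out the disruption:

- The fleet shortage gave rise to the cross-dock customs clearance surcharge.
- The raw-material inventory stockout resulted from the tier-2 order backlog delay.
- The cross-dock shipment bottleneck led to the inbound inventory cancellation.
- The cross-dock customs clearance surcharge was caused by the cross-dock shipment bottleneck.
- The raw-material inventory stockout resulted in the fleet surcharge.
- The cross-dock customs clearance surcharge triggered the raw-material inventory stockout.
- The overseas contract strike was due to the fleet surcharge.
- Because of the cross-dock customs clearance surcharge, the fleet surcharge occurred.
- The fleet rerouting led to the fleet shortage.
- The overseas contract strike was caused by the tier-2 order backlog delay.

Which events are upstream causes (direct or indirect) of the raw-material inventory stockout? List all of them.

the cross-dock customs clearance surcharge, the cross-dock shipment bottleneck, the fleet rerouting, the fleet shortage, the tier-2 order backlog delay

Immediate causes of the raw-material inventory stockout: the cross-dock customs clearance surcharge, the tier-2 order backlog delay.
Further upstream: the fleet rerouting, the cross-dock shipment bottleneck, the fleet shortage.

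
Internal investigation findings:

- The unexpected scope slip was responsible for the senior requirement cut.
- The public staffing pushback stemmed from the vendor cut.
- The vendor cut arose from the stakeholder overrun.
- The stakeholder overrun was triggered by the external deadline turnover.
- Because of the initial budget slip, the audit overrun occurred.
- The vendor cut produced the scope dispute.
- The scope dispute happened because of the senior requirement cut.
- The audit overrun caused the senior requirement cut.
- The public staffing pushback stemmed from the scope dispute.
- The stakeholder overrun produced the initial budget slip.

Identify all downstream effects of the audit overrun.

Direct effects: the senior requirement cut.
2 steps out: the scope dispute.
3 steps out: the public staffing pushback.
Not reachable from it: the external deadline turnover, the stakeholder overrun, the initial budget slip, the unexpected scope slip, the vendor cut.

the public staffing pushback, the scope dispute, the senior requirement cut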